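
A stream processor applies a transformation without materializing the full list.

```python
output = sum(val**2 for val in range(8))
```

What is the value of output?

Step 1: Compute val**2 for each val in range(8):
  val=0: 0**2 = 0
  val=1: 1**2 = 1
  val=2: 2**2 = 4
  val=3: 3**2 = 9
  val=4: 4**2 = 16
  val=5: 5**2 = 25
  val=6: 6**2 = 36
  val=7: 7**2 = 49
Step 2: sum = 0 + 1 + 4 + 9 + 16 + 25 + 36 + 49 = 140.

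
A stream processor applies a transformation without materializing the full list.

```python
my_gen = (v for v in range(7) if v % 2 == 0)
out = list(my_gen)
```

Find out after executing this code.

Step 1: Filter range(7) keeping only even values:
  v=0: even, included
  v=1: odd, excluded
  v=2: even, included
  v=3: odd, excluded
  v=4: even, included
  v=5: odd, excluded
  v=6: even, included
Therefore out = [0, 2, 4, 6].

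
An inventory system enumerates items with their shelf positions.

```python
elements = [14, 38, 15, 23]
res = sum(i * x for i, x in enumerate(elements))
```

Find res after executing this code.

Step 1: Compute i * x for each (i, x) in enumerate([14, 38, 15, 23]):
  i=0, x=14: 0*14 = 0
  i=1, x=38: 1*38 = 38
  i=2, x=15: 2*15 = 30
  i=3, x=23: 3*23 = 69
Step 2: sum = 0 + 38 + 30 + 69 = 137.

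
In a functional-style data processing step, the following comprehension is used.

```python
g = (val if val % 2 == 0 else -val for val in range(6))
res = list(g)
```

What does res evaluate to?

Step 1: For each val in range(6), yield val if even, else -val:
  val=0: even, yield 0
  val=1: odd, yield -1
  val=2: even, yield 2
  val=3: odd, yield -3
  val=4: even, yield 4
  val=5: odd, yield -5
Therefore res = [0, -1, 2, -3, 4, -5].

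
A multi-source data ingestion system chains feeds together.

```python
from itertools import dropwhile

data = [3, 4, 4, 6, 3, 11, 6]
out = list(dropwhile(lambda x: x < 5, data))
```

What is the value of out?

Step 1: dropwhile drops elements while < 5:
  3 < 5: dropped
  4 < 5: dropped
  4 < 5: dropped
  6: kept (dropping stopped)
Step 2: Remaining elements kept regardless of condition.
Therefore out = [6, 3, 11, 6].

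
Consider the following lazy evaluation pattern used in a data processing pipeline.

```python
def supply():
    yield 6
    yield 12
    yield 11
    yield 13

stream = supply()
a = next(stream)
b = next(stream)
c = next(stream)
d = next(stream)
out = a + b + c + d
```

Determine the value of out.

Step 1: Create generator and consume all values:
  a = next(stream) = 6
  b = next(stream) = 12
  c = next(stream) = 11
  d = next(stream) = 13
Step 2: out = 6 + 12 + 11 + 13 = 42.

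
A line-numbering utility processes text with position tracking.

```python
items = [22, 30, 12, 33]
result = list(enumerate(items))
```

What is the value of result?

Step 1: enumerate pairs each element with its index:
  (0, 22)
  (1, 30)
  (2, 12)
  (3, 33)
Therefore result = [(0, 22), (1, 30), (2, 12), (3, 33)].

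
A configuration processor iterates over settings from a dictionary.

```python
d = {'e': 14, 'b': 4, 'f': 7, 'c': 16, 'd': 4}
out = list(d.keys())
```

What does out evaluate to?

Step 1: d.keys() returns the dictionary keys in insertion order.
Therefore out = ['e', 'b', 'f', 'c', 'd'].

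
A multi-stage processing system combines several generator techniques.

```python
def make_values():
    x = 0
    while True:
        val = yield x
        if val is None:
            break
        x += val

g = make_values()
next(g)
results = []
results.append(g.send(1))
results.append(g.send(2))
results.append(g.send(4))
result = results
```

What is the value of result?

Step 1: next(g) -> yield 0.
Step 2: send(1) -> x = 1, yield 1.
Step 3: send(2) -> x = 3, yield 3.
Step 4: send(4) -> x = 7, yield 7.
Therefore result = [1, 3, 7].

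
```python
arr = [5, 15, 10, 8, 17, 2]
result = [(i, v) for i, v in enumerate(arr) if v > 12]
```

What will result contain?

Step 1: Filter enumerate([5, 15, 10, 8, 17, 2]) keeping v > 12:
  (0, 5): 5 <= 12, excluded
  (1, 15): 15 > 12, included
  (2, 10): 10 <= 12, excluded
  (3, 8): 8 <= 12, excluded
  (4, 17): 17 > 12, included
  (5, 2): 2 <= 12, excluded
Therefore result = [(1, 15), (4, 17)].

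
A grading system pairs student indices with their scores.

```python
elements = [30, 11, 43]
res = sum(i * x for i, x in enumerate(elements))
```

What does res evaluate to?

Step 1: Compute i * x for each (i, x) in enumerate([30, 11, 43]):
  i=0, x=30: 0*30 = 0
  i=1, x=11: 1*11 = 11
  i=2, x=43: 2*43 = 86
Step 2: sum = 0 + 11 + 86 = 97.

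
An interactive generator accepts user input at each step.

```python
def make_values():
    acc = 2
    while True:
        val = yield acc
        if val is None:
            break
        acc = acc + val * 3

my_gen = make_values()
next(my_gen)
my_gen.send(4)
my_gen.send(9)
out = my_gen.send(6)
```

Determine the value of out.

Step 1: next() -> yield acc=2.
Step 2: send(4) -> val=4, acc = 2 + 4*3 = 14, yield 14.
Step 3: send(9) -> val=9, acc = 14 + 9*3 = 41, yield 41.
Step 4: send(6) -> val=6, acc = 41 + 6*3 = 59, yield 59.
Therefore out = 59.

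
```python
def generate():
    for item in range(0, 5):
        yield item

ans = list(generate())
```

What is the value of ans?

Step 1: The generator yields each value from range(0, 5).
Step 2: list() consumes all yields: [0, 1, 2, 3, 4].
Therefore ans = [0, 1, 2, 3, 4].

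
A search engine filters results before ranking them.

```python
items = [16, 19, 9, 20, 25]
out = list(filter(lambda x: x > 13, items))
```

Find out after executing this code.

Step 1: Filter elements > 13:
  16: kept
  19: kept
  9: removed
  20: kept
  25: kept
Therefore out = [16, 19, 20, 25].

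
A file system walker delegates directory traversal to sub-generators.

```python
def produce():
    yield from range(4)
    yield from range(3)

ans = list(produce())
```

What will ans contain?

Step 1: Trace yields in order:
  yield 0
  yield 1
  yield 2
  yield 3
  yield 0
  yield 1
  yield 2
Therefore ans = [0, 1, 2, 3, 0, 1, 2].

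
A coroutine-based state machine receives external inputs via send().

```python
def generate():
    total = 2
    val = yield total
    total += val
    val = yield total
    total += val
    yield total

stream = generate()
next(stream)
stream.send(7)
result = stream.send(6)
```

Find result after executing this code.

Step 1: next() -> yield total=2.
Step 2: send(7) -> val=7, total = 2+7 = 9, yield 9.
Step 3: send(6) -> val=6, total = 9+6 = 15, yield 15.
Therefore result = 15.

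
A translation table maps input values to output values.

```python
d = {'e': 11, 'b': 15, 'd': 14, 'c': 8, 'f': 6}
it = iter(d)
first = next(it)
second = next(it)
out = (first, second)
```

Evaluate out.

Step 1: iter(d) iterates over keys: ['e', 'b', 'd', 'c', 'f'].
Step 2: first = next(it) = 'e', second = next(it) = 'b'.
Therefore out = ('e', 'b').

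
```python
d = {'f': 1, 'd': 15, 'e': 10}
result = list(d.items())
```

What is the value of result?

Step 1: d.items() returns (key, value) pairs in insertion order.
Therefore result = [('f', 1), ('d', 15), ('e', 10)].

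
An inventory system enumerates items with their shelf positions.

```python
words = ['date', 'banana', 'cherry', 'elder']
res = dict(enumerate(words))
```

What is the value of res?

Step 1: enumerate pairs indices with words:
  0 -> 'date'
  1 -> 'banana'
  2 -> 'cherry'
  3 -> 'elder'
Therefore res = {0: 'date', 1: 'banana', 2: 'cherry', 3: 'elder'}.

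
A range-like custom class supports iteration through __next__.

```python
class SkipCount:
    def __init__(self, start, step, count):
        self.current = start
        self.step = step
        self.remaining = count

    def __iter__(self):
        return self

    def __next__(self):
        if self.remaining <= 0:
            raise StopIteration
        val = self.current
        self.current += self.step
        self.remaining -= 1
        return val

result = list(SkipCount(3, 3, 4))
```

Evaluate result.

Step 1: SkipCount starts at 3, increments by 3, for 4 steps:
  Yield 3, then current += 3
  Yield 6, then current += 3
  Yield 9, then current += 3
  Yield 12, then current += 3
Therefore result = [3, 6, 9, 12].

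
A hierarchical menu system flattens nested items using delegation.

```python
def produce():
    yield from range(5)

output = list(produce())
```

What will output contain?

Step 1: yield from delegates to the iterable, yielding each element.
Step 2: Collected values: [0, 1, 2, 3, 4].
Therefore output = [0, 1, 2, 3, 4].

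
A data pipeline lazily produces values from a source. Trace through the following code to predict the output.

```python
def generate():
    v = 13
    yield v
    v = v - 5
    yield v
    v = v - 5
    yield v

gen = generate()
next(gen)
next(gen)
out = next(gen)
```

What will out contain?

Step 1: Trace through generator execution:
  Yield 1: v starts at 13, yield 13
  Yield 2: v = 13 - 5 = 8, yield 8
  Yield 3: v = 8 - 5 = 3, yield 3
Step 2: First next() gets 13, second next() gets the second value, third next() yields 3.
Therefore out = 3.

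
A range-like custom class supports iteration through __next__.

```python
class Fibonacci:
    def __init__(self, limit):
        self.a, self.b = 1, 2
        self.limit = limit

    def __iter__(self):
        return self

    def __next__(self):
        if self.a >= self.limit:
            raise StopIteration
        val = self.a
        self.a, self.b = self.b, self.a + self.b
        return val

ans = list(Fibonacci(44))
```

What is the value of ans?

Step 1: Fibonacci-like sequence (a=1, b=2) until >= 44:
  Yield 1, then a,b = 2,3
  Yield 2, then a,b = 3,5
  Yield 3, then a,b = 5,8
  Yield 5, then a,b = 8,13
  Yield 8, then a,b = 13,21
  Yield 13, then a,b = 21,34
  Yield 21, then a,b = 34,55
  Yield 34, then a,b = 55,89
Step 2: 55 >= 44, stop.
Therefore ans = [1, 2, 3, 5, 8, 13, 21, 34].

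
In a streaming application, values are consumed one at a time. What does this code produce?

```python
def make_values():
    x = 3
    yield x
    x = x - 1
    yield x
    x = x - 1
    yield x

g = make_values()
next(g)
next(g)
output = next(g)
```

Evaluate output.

Step 1: Trace through generator execution:
  Yield 1: x starts at 3, yield 3
  Yield 2: x = 3 - 1 = 2, yield 2
  Yield 3: x = 2 - 1 = 1, yield 1
Step 2: First next() gets 3, second next() gets the second value, third next() yields 1.
Therefore output = 1.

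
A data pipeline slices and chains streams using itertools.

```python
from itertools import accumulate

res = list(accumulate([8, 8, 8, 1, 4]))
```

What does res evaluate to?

Step 1: accumulate computes running sums:
  + 8 = 8
  + 8 = 16
  + 8 = 24
  + 1 = 25
  + 4 = 29
Therefore res = [8, 16, 24, 25, 29].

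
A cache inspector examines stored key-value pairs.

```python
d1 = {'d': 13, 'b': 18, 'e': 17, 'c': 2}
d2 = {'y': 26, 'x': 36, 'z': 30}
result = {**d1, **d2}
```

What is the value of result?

Step 1: Merge d1 and d2 (d2 values override on key conflicts).
Step 2: d1 has keys ['d', 'b', 'e', 'c'], d2 has keys ['y', 'x', 'z'].
Therefore result = {'d': 13, 'b': 18, 'e': 17, 'c': 2, 'y': 26, 'x': 36, 'z': 30}.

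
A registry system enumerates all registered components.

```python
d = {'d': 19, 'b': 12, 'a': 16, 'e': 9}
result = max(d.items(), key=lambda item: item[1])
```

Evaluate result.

Step 1: Find item with maximum value:
  ('d', 19)
  ('b', 12)
  ('a', 16)
  ('e', 9)
Step 2: Maximum value is 19 at key 'd'.
Therefore result = ('d', 19).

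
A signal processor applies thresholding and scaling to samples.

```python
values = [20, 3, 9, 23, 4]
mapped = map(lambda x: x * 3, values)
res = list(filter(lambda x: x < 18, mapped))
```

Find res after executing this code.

Step 1: Map x * 3:
  20 -> 60
  3 -> 9
  9 -> 27
  23 -> 69
  4 -> 12
Step 2: Filter for < 18:
  60: removed
  9: kept
  27: removed
  69: removed
  12: kept
Therefore res = [9, 12].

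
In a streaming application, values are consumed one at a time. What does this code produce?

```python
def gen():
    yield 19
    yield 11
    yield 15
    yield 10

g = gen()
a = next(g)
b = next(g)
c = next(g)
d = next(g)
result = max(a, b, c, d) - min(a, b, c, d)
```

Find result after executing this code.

Step 1: Create generator and consume all values:
  a = next(g) = 19
  b = next(g) = 11
  c = next(g) = 15
  d = next(g) = 10
Step 2: max = 19, min = 10, result = 19 - 10 = 9.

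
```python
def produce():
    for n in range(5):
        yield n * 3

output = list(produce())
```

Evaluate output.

Step 1: For each n in range(5), yield n * 3:
  n=0: yield 0 * 3 = 0
  n=1: yield 1 * 3 = 3
  n=2: yield 2 * 3 = 6
  n=3: yield 3 * 3 = 9
  n=4: yield 4 * 3 = 12
Therefore output = [0, 3, 6, 9, 12].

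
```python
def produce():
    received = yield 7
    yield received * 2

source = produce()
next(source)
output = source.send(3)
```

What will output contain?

Step 1: next(source) advances to first yield, producing 7.
Step 2: send(3) resumes, received = 3.
Step 3: yield received * 2 = 3 * 2 = 6.
Therefore output = 6.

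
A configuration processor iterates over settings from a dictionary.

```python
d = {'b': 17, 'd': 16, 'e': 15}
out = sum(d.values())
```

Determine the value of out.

Step 1: d.values() = [17, 16, 15].
Step 2: sum = 48.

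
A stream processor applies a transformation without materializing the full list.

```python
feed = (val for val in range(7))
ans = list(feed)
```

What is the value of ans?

Step 1: Generator expression iterates range(7): [0, 1, 2, 3, 4, 5, 6].
Step 2: list() collects all values.
Therefore ans = [0, 1, 2, 3, 4, 5, 6].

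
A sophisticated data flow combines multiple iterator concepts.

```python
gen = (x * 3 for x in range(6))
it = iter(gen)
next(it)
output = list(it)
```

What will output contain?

Step 1: Generator produces [0, 3, 6, 9, 12, 15].
Step 2: next(it) consumes first element (0).
Step 3: list(it) collects remaining: [3, 6, 9, 12, 15].
Therefore output = [3, 6, 9, 12, 15].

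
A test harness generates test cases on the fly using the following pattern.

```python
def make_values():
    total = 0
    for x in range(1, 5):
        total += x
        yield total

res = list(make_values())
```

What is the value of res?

Step 1: Generator accumulates running sum:
  x=1: total = 1, yield 1
  x=2: total = 3, yield 3
  x=3: total = 6, yield 6
  x=4: total = 10, yield 10
Therefore res = [1, 3, 6, 10].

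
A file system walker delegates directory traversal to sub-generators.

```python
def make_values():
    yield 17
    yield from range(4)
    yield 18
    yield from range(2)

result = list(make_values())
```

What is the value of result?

Step 1: Trace yields in order:
  yield 17
  yield 0
  yield 1
  yield 2
  yield 3
  yield 18
  yield 0
  yield 1
Therefore result = [17, 0, 1, 2, 3, 18, 0, 1].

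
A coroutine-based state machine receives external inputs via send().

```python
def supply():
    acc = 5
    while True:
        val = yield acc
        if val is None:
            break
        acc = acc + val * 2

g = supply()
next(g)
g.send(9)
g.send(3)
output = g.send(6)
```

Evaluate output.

Step 1: next() -> yield acc=5.
Step 2: send(9) -> val=9, acc = 5 + 9*2 = 23, yield 23.
Step 3: send(3) -> val=3, acc = 23 + 3*2 = 29, yield 29.
Step 4: send(6) -> val=6, acc = 29 + 6*2 = 41, yield 41.
Therefore output = 41.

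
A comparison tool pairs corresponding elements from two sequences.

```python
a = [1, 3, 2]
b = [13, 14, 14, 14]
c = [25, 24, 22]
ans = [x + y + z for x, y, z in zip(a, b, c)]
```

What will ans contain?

Step 1: zip three lists (truncates to shortest, len=3):
  1 + 13 + 25 = 39
  3 + 14 + 24 = 41
  2 + 14 + 22 = 38
Therefore ans = [39, 41, 38].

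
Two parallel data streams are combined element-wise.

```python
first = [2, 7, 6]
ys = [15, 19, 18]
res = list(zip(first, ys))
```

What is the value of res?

Step 1: zip pairs elements at same index:
  Index 0: (2, 15)
  Index 1: (7, 19)
  Index 2: (6, 18)
Therefore res = [(2, 15), (7, 19), (6, 18)].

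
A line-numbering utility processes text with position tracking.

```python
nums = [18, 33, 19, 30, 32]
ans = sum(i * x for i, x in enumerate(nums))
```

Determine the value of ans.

Step 1: Compute i * x for each (i, x) in enumerate([18, 33, 19, 30, 32]):
  i=0, x=18: 0*18 = 0
  i=1, x=33: 1*33 = 33
  i=2, x=19: 2*19 = 38
  i=3, x=30: 3*30 = 90
  i=4, x=32: 4*32 = 128
Step 2: sum = 0 + 33 + 38 + 90 + 128 = 289.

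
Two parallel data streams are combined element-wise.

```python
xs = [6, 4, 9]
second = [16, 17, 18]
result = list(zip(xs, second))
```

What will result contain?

Step 1: zip pairs elements at same index:
  Index 0: (6, 16)
  Index 1: (4, 17)
  Index 2: (9, 18)
Therefore result = [(6, 16), (4, 17), (9, 18)].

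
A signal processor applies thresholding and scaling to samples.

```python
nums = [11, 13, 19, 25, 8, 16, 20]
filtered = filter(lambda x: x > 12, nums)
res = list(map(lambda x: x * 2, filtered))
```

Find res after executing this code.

Step 1: Filter nums for elements > 12:
  11: removed
  13: kept
  19: kept
  25: kept
  8: removed
  16: kept
  20: kept
Step 2: Map x * 2 on filtered [13, 19, 25, 16, 20]:
  13 -> 26
  19 -> 38
  25 -> 50
  16 -> 32
  20 -> 40
Therefore res = [26, 38, 50, 32, 40].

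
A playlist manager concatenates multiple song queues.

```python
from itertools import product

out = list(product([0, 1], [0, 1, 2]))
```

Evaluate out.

Step 1: product([0, 1], [0, 1, 2]) gives all pairs:
  (0, 0)
  (0, 1)
  (0, 2)
  (1, 0)
  (1, 1)
  (1, 2)
Therefore out = [(0, 0), (0, 1), (0, 2), (1, 0), (1, 1), (1, 2)].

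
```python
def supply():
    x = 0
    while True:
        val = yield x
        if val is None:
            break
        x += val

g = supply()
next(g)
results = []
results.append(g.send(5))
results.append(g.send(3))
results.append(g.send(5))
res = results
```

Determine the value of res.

Step 1: next(g) -> yield 0.
Step 2: send(5) -> x = 5, yield 5.
Step 3: send(3) -> x = 8, yield 8.
Step 4: send(5) -> x = 13, yield 13.
Therefore res = [5, 8, 13].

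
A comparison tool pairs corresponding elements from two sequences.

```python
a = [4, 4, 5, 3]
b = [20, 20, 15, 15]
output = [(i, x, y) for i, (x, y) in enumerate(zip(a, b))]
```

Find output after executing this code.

Step 1: enumerate(zip(a, b)) gives index with paired elements:
  i=0: (4, 20)
  i=1: (4, 20)
  i=2: (5, 15)
  i=3: (3, 15)
Therefore output = [(0, 4, 20), (1, 4, 20), (2, 5, 15), (3, 3, 15)].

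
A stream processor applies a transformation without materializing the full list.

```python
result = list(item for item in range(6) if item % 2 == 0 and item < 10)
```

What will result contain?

Step 1: Filter range(6) where item % 2 == 0 and item < 10:
  item=0: both conditions met, included
  item=1: excluded (1 % 2 != 0)
  item=2: both conditions met, included
  item=3: excluded (3 % 2 != 0)
  item=4: both conditions met, included
  item=5: excluded (5 % 2 != 0)
Therefore result = [0, 2, 4].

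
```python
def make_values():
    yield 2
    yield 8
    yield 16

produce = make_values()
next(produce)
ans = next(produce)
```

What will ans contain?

Step 1: make_values() creates a generator.
Step 2: next(produce) yields 2 (consumed and discarded).
Step 3: next(produce) yields 8, assigned to ans.
Therefore ans = 8.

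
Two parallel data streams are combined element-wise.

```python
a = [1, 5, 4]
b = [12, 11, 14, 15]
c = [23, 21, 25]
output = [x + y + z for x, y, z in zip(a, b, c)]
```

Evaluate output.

Step 1: zip three lists (truncates to shortest, len=3):
  1 + 12 + 23 = 36
  5 + 11 + 21 = 37
  4 + 14 + 25 = 43
Therefore output = [36, 37, 43].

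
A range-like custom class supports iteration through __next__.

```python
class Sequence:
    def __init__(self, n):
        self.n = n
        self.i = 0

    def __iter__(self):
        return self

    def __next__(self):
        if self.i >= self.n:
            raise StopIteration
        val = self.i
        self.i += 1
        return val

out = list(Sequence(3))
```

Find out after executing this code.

Step 1: Sequence(3) creates an iterator counting 0 to 2.
Step 2: list() consumes all values: [0, 1, 2].
Therefore out = [0, 1, 2].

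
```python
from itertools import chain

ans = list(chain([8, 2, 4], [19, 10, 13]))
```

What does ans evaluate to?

Step 1: chain() concatenates iterables: [8, 2, 4] + [19, 10, 13].
Therefore ans = [8, 2, 4, 19, 10, 13].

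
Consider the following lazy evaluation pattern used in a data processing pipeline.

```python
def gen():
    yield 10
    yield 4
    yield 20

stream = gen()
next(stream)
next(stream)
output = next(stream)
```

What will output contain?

Step 1: gen() creates a generator.
Step 2: next(stream) yields 10 (consumed and discarded).
Step 3: next(stream) yields 4 (consumed and discarded).
Step 4: next(stream) yields 20, assigned to output.
Therefore output = 20.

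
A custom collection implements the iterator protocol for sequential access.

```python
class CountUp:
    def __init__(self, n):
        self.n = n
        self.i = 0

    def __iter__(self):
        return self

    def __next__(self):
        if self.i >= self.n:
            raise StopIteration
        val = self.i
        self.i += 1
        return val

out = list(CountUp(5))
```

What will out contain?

Step 1: CountUp(5) creates an iterator counting 0 to 4.
Step 2: list() consumes all values: [0, 1, 2, 3, 4].
Therefore out = [0, 1, 2, 3, 4].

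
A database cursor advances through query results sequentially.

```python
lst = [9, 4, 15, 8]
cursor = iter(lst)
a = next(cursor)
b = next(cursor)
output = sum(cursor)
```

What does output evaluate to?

Step 1: Create iterator over [9, 4, 15, 8].
Step 2: a = next() = 9, b = next() = 4.
Step 3: sum() of remaining [15, 8] = 23.
Therefore output = 23.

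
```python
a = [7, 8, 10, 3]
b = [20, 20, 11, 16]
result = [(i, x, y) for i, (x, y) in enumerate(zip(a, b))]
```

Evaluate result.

Step 1: enumerate(zip(a, b)) gives index with paired elements:
  i=0: (7, 20)
  i=1: (8, 20)
  i=2: (10, 11)
  i=3: (3, 16)
Therefore result = [(0, 7, 20), (1, 8, 20), (2, 10, 11), (3, 3, 16)].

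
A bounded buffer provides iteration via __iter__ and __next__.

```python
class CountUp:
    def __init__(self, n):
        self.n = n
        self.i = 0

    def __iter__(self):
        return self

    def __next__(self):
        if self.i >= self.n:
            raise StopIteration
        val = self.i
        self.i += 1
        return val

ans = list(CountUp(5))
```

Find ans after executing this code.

Step 1: CountUp(5) creates an iterator counting 0 to 4.
Step 2: list() consumes all values: [0, 1, 2, 3, 4].
Therefore ans = [0, 1, 2, 3, 4].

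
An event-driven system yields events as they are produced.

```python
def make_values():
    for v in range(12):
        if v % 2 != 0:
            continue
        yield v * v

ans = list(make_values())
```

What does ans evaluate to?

Step 1: Only yield v**2 when v is divisible by 2:
  v=0: 0 % 2 == 0, yield 0**2 = 0
  v=2: 2 % 2 == 0, yield 2**2 = 4
  v=4: 4 % 2 == 0, yield 4**2 = 16
  v=6: 6 % 2 == 0, yield 6**2 = 36
  v=8: 8 % 2 == 0, yield 8**2 = 64
  v=10: 10 % 2 == 0, yield 10**2 = 100
Therefore ans = [0, 4, 16, 36, 64, 100].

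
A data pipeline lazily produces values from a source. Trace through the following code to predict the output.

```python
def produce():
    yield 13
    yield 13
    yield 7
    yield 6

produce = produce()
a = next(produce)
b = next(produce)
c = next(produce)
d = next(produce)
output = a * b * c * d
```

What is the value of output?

Step 1: Create generator and consume all values:
  a = next(produce) = 13
  b = next(produce) = 13
  c = next(produce) = 7
  d = next(produce) = 6
Step 2: output = 13 * 13 * 7 * 6 = 7098.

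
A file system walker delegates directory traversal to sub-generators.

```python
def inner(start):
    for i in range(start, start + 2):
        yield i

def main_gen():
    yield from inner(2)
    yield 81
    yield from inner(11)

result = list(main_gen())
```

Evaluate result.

Step 1: main_gen() delegates to inner(2):
  yield 2
  yield 3
Step 2: yield 81
Step 3: Delegates to inner(11):
  yield 11
  yield 12
Therefore result = [2, 3, 81, 11, 12].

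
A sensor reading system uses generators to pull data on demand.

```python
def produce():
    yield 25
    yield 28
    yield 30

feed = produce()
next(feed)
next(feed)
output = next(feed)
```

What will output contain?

Step 1: produce() creates a generator.
Step 2: next(feed) yields 25 (consumed and discarded).
Step 3: next(feed) yields 28 (consumed and discarded).
Step 4: next(feed) yields 30, assigned to output.
Therefore output = 30.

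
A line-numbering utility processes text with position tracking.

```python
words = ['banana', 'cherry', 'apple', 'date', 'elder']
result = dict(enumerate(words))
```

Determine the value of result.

Step 1: enumerate pairs indices with words:
  0 -> 'banana'
  1 -> 'cherry'
  2 -> 'apple'
  3 -> 'date'
  4 -> 'elder'
Therefore result = {0: 'banana', 1: 'cherry', 2: 'apple', 3: 'date', 4: 'elder'}.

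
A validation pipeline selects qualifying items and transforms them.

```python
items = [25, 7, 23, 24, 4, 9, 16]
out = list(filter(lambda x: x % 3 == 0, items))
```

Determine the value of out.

Step 1: Filter elements divisible by 3:
  25 % 3 = 1: removed
  7 % 3 = 1: removed
  23 % 3 = 2: removed
  24 % 3 = 0: kept
  4 % 3 = 1: removed
  9 % 3 = 0: kept
  16 % 3 = 1: removed
Therefore out = [24, 9].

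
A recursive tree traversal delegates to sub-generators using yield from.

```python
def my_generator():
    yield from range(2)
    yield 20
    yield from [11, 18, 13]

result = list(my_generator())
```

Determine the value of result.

Step 1: Trace yields in order:
  yield 0
  yield 1
  yield 20
  yield 11
  yield 18
  yield 13
Therefore result = [0, 1, 20, 11, 18, 13].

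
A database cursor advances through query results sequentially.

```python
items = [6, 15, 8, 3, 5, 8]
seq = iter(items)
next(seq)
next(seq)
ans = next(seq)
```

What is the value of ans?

Step 1: Create iterator over [6, 15, 8, 3, 5, 8].
Step 2: next() consumes 6.
Step 3: next() consumes 15.
Step 4: next() returns 8.
Therefore ans = 8.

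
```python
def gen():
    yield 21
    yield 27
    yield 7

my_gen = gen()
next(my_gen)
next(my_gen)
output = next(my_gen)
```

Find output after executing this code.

Step 1: gen() creates a generator.
Step 2: next(my_gen) yields 21 (consumed and discarded).
Step 3: next(my_gen) yields 27 (consumed and discarded).
Step 4: next(my_gen) yields 7, assigned to output.
Therefore output = 7.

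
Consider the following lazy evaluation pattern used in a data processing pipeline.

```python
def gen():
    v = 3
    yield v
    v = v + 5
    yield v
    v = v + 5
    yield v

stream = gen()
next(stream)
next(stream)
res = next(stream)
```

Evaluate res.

Step 1: Trace through generator execution:
  Yield 1: v starts at 3, yield 3
  Yield 2: v = 3 + 5 = 8, yield 8
  Yield 3: v = 8 + 5 = 13, yield 13
Step 2: First next() gets 3, second next() gets the second value, third next() yields 13.
Therefore res = 13.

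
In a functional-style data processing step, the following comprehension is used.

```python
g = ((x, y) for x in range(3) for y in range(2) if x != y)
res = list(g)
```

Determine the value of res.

Step 1: Nested generator over range(3) x range(2) where x != y:
  (0, 0): excluded (x == y)
  (0, 1): included
  (1, 0): included
  (1, 1): excluded (x == y)
  (2, 0): included
  (2, 1): included
Therefore res = [(0, 1), (1, 0), (2, 0), (2, 1)].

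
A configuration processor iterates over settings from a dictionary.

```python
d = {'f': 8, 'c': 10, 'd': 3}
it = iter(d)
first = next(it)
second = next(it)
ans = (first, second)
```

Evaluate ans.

Step 1: iter(d) iterates over keys: ['f', 'c', 'd'].
Step 2: first = next(it) = 'f', second = next(it) = 'c'.
Therefore ans = ('f', 'c').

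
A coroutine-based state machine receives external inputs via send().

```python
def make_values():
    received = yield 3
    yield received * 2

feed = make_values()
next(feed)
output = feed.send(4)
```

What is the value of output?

Step 1: next(feed) advances to first yield, producing 3.
Step 2: send(4) resumes, received = 4.
Step 3: yield received * 2 = 4 * 2 = 8.
Therefore output = 8.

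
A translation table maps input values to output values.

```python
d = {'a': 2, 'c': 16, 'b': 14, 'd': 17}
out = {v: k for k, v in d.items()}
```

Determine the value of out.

Step 1: Invert dict (swap keys and values):
  'a': 2 -> 2: 'a'
  'c': 16 -> 16: 'c'
  'b': 14 -> 14: 'b'
  'd': 17 -> 17: 'd'
Therefore out = {2: 'a', 16: 'c', 14: 'b', 17: 'd'}.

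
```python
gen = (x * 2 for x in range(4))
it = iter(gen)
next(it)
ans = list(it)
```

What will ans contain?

Step 1: Generator produces [0, 2, 4, 6].
Step 2: next(it) consumes first element (0).
Step 3: list(it) collects remaining: [2, 4, 6].
Therefore ans = [2, 4, 6].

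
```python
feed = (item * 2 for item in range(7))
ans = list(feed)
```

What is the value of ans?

Step 1: For each item in range(7), compute item*2:
  item=0: 0*2 = 0
  item=1: 1*2 = 2
  item=2: 2*2 = 4
  item=3: 3*2 = 6
  item=4: 4*2 = 8
  item=5: 5*2 = 10
  item=6: 6*2 = 12
Therefore ans = [0, 2, 4, 6, 8, 10, 12].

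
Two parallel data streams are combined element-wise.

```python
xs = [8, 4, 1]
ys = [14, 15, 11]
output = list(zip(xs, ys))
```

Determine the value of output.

Step 1: zip pairs elements at same index:
  Index 0: (8, 14)
  Index 1: (4, 15)
  Index 2: (1, 11)
Therefore output = [(8, 14), (4, 15), (1, 11)].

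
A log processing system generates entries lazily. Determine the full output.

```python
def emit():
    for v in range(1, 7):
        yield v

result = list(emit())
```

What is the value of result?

Step 1: The generator yields each value from range(1, 7).
Step 2: list() consumes all yields: [1, 2, 3, 4, 5, 6].
Therefore result = [1, 2, 3, 4, 5, 6].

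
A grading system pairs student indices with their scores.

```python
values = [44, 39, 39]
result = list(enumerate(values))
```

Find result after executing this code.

Step 1: enumerate pairs each element with its index:
  (0, 44)
  (1, 39)
  (2, 39)
Therefore result = [(0, 44), (1, 39), (2, 39)].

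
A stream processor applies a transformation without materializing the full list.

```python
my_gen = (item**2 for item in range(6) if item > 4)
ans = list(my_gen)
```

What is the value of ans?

Step 1: For range(6), keep item > 4, then square:
  item=0: 0 <= 4, excluded
  item=1: 1 <= 4, excluded
  item=2: 2 <= 4, excluded
  item=3: 3 <= 4, excluded
  item=4: 4 <= 4, excluded
  item=5: 5 > 4, yield 5**2 = 25
Therefore ans = [25].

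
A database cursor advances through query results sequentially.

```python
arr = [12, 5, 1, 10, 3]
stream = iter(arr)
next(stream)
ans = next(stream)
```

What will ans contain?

Step 1: Create iterator over [12, 5, 1, 10, 3].
Step 2: next() consumes 12.
Step 3: next() returns 5.
Therefore ans = 5.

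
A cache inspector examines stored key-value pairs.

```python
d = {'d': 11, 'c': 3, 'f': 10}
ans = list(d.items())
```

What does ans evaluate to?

Step 1: d.items() returns (key, value) pairs in insertion order.
Therefore ans = [('d', 11), ('c', 3), ('f', 10)].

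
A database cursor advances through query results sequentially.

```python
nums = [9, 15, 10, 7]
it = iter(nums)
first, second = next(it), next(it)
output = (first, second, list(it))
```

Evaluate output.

Step 1: Create iterator over [9, 15, 10, 7].
Step 2: first = 9, second = 15.
Step 3: Remaining elements: [10, 7].
Therefore output = (9, 15, [10, 7]).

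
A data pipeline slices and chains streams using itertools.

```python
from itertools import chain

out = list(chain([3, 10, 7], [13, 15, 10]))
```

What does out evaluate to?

Step 1: chain() concatenates iterables: [3, 10, 7] + [13, 15, 10].
Therefore out = [3, 10, 7, 13, 15, 10].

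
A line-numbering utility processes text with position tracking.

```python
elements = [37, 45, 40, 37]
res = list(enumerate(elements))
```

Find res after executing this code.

Step 1: enumerate pairs each element with its index:
  (0, 37)
  (1, 45)
  (2, 40)
  (3, 37)
Therefore res = [(0, 37), (1, 45), (2, 40), (3, 37)].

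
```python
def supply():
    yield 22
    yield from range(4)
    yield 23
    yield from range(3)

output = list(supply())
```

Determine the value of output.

Step 1: Trace yields in order:
  yield 22
  yield 0
  yield 1
  yield 2
  yield 3
  yield 23
  yield 0
  yield 1
  yield 2
Therefore output = [22, 0, 1, 2, 3, 23, 0, 1, 2].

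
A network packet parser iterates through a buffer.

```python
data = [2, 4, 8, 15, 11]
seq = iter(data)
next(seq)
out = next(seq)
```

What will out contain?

Step 1: Create iterator over [2, 4, 8, 15, 11].
Step 2: next() consumes 2.
Step 3: next() returns 4.
Therefore out = 4.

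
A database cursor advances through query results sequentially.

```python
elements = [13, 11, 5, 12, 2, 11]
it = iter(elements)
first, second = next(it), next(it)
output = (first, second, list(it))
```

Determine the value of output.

Step 1: Create iterator over [13, 11, 5, 12, 2, 11].
Step 2: first = 13, second = 11.
Step 3: Remaining elements: [5, 12, 2, 11].
Therefore output = (13, 11, [5, 12, 2, 11]).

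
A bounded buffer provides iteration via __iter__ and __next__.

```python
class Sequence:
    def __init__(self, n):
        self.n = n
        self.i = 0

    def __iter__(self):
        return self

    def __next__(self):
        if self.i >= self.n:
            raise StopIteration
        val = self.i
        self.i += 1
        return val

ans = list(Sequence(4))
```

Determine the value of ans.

Step 1: Sequence(4) creates an iterator counting 0 to 3.
Step 2: list() consumes all values: [0, 1, 2, 3].
Therefore ans = [0, 1, 2, 3].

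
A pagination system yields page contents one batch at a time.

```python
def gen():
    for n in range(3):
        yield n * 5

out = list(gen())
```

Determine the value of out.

Step 1: For each n in range(3), yield n * 5:
  n=0: yield 0 * 5 = 0
  n=1: yield 1 * 5 = 5
  n=2: yield 2 * 5 = 10
Therefore out = [0, 5, 10].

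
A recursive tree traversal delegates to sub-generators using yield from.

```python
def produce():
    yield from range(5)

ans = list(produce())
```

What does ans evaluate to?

Step 1: yield from delegates to the iterable, yielding each element.
Step 2: Collected values: [0, 1, 2, 3, 4].
Therefore ans = [0, 1, 2, 3, 4].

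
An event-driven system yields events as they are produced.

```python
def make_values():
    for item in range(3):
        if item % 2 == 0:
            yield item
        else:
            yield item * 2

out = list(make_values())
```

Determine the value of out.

Step 1: For each item in range(3), yield item if even, else item*2:
  item=0 (even): yield 0
  item=1 (odd): yield 1*2 = 2
  item=2 (even): yield 2
Therefore out = [0, 2, 2].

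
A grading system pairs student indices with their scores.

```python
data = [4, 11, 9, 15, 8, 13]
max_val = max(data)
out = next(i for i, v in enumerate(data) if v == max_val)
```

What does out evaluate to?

Step 1: max([4, 11, 9, 15, 8, 13]) = 15.
Step 2: Find first index where value == 15:
  Index 0: 4 != 15
  Index 1: 11 != 15
  Index 2: 9 != 15
  Index 3: 15 == 15, found!
Therefore out = 3.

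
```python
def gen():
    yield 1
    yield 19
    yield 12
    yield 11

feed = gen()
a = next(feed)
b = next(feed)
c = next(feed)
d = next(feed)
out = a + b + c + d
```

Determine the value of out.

Step 1: Create generator and consume all values:
  a = next(feed) = 1
  b = next(feed) = 19
  c = next(feed) = 12
  d = next(feed) = 11
Step 2: out = 1 + 19 + 12 + 11 = 43.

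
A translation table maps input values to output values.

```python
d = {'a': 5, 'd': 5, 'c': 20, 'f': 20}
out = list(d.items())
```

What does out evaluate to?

Step 1: d.items() returns (key, value) pairs in insertion order.
Therefore out = [('a', 5), ('d', 5), ('c', 20), ('f', 20)].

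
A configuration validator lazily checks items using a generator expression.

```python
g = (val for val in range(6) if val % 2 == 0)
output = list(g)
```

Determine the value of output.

Step 1: Filter range(6) keeping only even values:
  val=0: even, included
  val=1: odd, excluded
  val=2: even, included
  val=3: odd, excluded
  val=4: even, included
  val=5: odd, excluded
Therefore output = [0, 2, 4].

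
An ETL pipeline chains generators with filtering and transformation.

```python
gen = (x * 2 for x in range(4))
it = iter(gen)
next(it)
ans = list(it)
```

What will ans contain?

Step 1: Generator produces [0, 2, 4, 6].
Step 2: next(it) consumes first element (0).
Step 3: list(it) collects remaining: [2, 4, 6].
Therefore ans = [2, 4, 6].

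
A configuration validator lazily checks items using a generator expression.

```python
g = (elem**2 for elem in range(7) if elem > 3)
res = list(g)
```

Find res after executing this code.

Step 1: For range(7), keep elem > 3, then square:
  elem=0: 0 <= 3, excluded
  elem=1: 1 <= 3, excluded
  elem=2: 2 <= 3, excluded
  elem=3: 3 <= 3, excluded
  elem=4: 4 > 3, yield 4**2 = 16
  elem=5: 5 > 3, yield 5**2 = 25
  elem=6: 6 > 3, yield 6**2 = 36
Therefore res = [16, 25, 36].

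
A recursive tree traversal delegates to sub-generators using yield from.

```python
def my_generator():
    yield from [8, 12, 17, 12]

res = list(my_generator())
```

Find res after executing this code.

Step 1: yield from delegates to the iterable, yielding each element.
Step 2: Collected values: [8, 12, 17, 12].
Therefore res = [8, 12, 17, 12].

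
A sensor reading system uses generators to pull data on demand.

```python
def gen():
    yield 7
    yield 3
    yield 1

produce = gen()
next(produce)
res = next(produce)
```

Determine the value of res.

Step 1: gen() creates a generator.
Step 2: next(produce) yields 7 (consumed and discarded).
Step 3: next(produce) yields 3, assigned to res.
Therefore res = 3.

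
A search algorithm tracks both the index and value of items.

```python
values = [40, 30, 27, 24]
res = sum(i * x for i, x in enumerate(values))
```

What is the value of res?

Step 1: Compute i * x for each (i, x) in enumerate([40, 30, 27, 24]):
  i=0, x=40: 0*40 = 0
  i=1, x=30: 1*30 = 30
  i=2, x=27: 2*27 = 54
  i=3, x=24: 3*24 = 72
Step 2: sum = 0 + 30 + 54 + 72 = 156.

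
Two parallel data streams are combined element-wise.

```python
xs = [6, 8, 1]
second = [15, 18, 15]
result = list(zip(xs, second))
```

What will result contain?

Step 1: zip pairs elements at same index:
  Index 0: (6, 15)
  Index 1: (8, 18)
  Index 2: (1, 15)
Therefore result = [(6, 15), (8, 18), (1, 15)].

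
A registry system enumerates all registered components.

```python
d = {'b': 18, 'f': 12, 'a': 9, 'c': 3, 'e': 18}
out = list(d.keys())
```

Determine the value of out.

Step 1: d.keys() returns the dictionary keys in insertion order.
Therefore out = ['b', 'f', 'a', 'c', 'e'].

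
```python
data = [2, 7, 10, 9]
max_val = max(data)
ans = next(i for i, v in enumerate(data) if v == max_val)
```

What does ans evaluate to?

Step 1: max([2, 7, 10, 9]) = 10.
Step 2: Find first index where value == 10:
  Index 0: 2 != 10
  Index 1: 7 != 10
  Index 2: 10 == 10, found!
Therefore ans = 2.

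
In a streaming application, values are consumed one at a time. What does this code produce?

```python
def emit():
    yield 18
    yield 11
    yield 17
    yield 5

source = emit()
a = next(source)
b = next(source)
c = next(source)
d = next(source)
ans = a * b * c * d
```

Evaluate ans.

Step 1: Create generator and consume all values:
  a = next(source) = 18
  b = next(source) = 11
  c = next(source) = 17
  d = next(source) = 5
Step 2: ans = 18 * 11 * 17 * 5 = 16830.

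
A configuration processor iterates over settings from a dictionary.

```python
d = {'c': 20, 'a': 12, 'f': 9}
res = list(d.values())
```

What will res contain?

Step 1: d.values() returns the dictionary values in insertion order.
Therefore res = [20, 12, 9].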